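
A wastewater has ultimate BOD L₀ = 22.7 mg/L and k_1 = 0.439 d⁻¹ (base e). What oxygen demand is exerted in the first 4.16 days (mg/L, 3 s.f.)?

y ≈ 19.0 mg/L

y_t = L₀(1 − e^(−k_1 t)) = 22.7 × (1 − e^(−0.439×4.16))
= 22.7 × (1 − 0.1610) = 22.7 × 0.8390 = 19.04 mg/L.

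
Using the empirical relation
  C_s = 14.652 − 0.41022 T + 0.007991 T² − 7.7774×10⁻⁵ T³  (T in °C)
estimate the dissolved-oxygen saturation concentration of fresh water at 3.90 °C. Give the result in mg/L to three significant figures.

C_s ≈ 13.2 mg/L

C_s = 14.652 − 0.41022×3.90 + 0.007991×3.90² − 7.7774×10⁻⁵×3.90³ = 13.17 mg/L.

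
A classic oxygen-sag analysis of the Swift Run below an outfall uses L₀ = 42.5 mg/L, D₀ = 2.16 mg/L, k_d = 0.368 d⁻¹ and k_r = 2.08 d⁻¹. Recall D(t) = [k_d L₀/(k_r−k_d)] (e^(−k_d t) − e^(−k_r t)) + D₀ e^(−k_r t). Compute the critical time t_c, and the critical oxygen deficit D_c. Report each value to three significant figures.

With k_r/k_d = 5.652 and 1 − D₀(k_r−k_d)/(k_d L₀) = 0.7636,
t_c = ln(5.652 × 0.7636) / (2.08 − 0.368) = ln(4.316) / 1.712 = 1.462/1.712 = 0.8541 d.
L(t_c) = L₀ e^(−k_d t_c) = 42.5 × 0.7303 = 31.04 mg/L, and at the critical point k_r D_c = k_d L, so D_c = (0.368/2.08) × 31.04 = 5.491 mg/L.

t_c ≈ 0.854 d; D_c ≈ 5.49 mg/L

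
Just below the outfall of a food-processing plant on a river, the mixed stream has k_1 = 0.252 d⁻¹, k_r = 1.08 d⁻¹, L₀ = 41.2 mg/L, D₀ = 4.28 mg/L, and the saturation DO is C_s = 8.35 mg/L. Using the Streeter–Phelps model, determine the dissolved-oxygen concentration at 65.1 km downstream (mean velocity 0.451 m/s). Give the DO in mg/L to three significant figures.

Travel time t = x/v = 65.1 km / (0.451 m/s) = 65100 m / 0.451 m/s = 144300 s = 1.671 d.
k_1 L₀/(k_r−k_1) = 0.252×41.2/(1.08−0.252) = 10.38/0.8280 = 12.54 mg/L.
e^(−k_1 t) = e^(−0.252×1.671) = 0.6564; e^(−k_r t) = e^(−1.08×1.671) = 0.1646.
D = 12.54 × (0.6564 − 0.1646) + 4.28 × 0.1646 = 6.167 + 0.7044 = 6.871 mg/L.
DO = C_s − D = 8.35 − 6.871 = 1.479 mg/L.

DO ≈ 1.48 mg/L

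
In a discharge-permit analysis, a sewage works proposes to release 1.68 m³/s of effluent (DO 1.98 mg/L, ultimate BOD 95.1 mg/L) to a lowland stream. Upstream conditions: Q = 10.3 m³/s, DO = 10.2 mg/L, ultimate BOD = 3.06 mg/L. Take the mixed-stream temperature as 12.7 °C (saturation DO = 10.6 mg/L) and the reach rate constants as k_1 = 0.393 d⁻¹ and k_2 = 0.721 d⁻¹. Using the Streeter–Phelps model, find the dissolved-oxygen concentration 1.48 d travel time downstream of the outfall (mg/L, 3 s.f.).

DO ≈ 5.95 mg/L

Mixed DO = (10.3×10.2 + 1.68×1.98)/(10.3+1.68) = 108.4/11.98 = 9.047 mg/L.
Mixed L₀ = (10.3×3.06 + 1.68×95.1)/(11.98) = 191.3/11.98 = 15.97 mg/L.
Initial deficit D₀ = C_s − DO₀ = 10.6 − 9.047 = 1.553 mg/L.
D(1.48) = [0.393×15.97/(0.721−0.393)](e^(−0.393×1.48) − e^(−0.721×1.48)) + 1.553 e^(−0.721×1.48)
= 19.13 × (0.5590 − 0.3440) + 1.553 × 0.3440 = 4.647 mg/L.
DO = 10.6 − 4.647 = 5.953 mg/L.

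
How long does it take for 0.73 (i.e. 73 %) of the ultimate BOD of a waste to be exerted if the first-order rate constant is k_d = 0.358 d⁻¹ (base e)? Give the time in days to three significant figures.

y/L₀ = 1 − e^(−k_d t) = 0.73 ⇒ e^(−k_d t) = 0.270
t = −ln(0.270) / 0.358 = 1.309 / 0.358 = 3.657 d.

t ≈ 3.66 d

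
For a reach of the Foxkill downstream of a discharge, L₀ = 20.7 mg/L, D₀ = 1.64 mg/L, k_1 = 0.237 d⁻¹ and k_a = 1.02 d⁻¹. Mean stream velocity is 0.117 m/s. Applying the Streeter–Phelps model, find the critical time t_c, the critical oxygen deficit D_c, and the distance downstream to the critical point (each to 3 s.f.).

With k_a/k_1 = 4.304 and 1 − D₀(k_a−k_1)/(k_1 L₀) = 0.7382,
t_c = ln(4.304 × 0.7382) / (1.02 − 0.237) = ln(3.177) / 0.7830 = 1.156/0.7830 = 1.476 d.
L(t_c) = L₀ e^(−k_1 t_c) = 20.7 × 0.7048 = 14.59 mg/L, and at the critical point k_a D_c = k_1 L, so D_c = (0.237/1.02) × 14.59 = 3.390 mg/L.
x_c = v t_c = 0.117 m/s × 1.476 d × 86400 s/d = 14920 m ≈ 14.9 km.

t_c ≈ 1.48 d; D_c ≈ 3.39 mg/L; x_c ≈ 14.9 km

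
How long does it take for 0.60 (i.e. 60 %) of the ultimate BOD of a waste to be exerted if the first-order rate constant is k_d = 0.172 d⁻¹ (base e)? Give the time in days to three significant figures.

y/L₀ = 1 − e^(−k_d t) = 0.60 ⇒ e^(−k_d t) = 0.400
t = −ln(0.400) / 0.172 = 0.9163 / 0.172 = 5.327 d.

t ≈ 5.33 d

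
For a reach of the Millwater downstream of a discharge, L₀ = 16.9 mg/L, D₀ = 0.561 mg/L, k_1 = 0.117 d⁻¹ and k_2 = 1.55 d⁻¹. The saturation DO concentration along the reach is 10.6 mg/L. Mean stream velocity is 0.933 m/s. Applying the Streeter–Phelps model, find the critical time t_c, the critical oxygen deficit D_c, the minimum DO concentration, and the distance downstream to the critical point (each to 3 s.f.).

t_c ≈ 1.44 d; D_c ≈ 1.08 mg/L; min DO ≈ 9.52 mg/L; x_c ≈ 116 km

At the critical point dD/dt = 0, so k_1 L₀ e^(−k_1 t) = k_2 D. Substituting D(t) from the Streeter–Phelps equation and solving for t gives
t_c = ln[(k_2/k_1)(1 − D₀(k_2−k_1)/(k_1 L₀))] / (k_2−k_1).
Here k_2−k_1 = 1.433 d⁻¹ and 1 − D₀(k_2−k_1)/(k_1 L₀) = 1 − 0.561×1.433/(0.117×16.9) = 0.5934, so
t_c = ln(13.25 × 0.5934) / 1.433 = 2.062 / 1.433 = 1.439 d.
D_c = (k_1/k_2) L₀ e^(−k_1 t_c) = (0.117/1.55) × 16.9 × e^(−0.117×1.439) = 0.07548 × 16.9 × 0.8451 = 1.078 mg/L.
Minimum DO = C_s − D_c = 10.6 − 1.078 = 9.522 mg/L.
x_c = v t_c = 0.933 m/s × 1.439 d × 86400 s/d = 116000 m ≈ 116 km.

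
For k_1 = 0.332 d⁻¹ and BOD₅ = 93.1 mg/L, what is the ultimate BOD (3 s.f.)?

L₀ ≈ 115 mg/L

BOD₅ = L₀(1 − e^(−5k_1)) ⇒ L₀ = BOD₅ / (1 − e^(−5×0.332))
= 93.1 / (1 − 0.1901) = 93.1 / 0.8099 = 115.0 mg/L.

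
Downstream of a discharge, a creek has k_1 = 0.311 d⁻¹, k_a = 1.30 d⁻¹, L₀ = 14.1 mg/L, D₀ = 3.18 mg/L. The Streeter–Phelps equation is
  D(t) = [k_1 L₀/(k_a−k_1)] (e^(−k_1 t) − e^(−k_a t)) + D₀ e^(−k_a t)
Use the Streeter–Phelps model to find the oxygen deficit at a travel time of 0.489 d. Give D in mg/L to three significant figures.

D ≈ 3.14 mg/L

k_1 L₀/(k_a−k_1) = 0.311×14.1/(1.30−0.311) = 4.385/0.9890 = 4.434 mg/L.
e^(−k_1 t) = e^(−0.311×0.4890) = 0.8589; e^(−k_a t) = e^(−1.30×0.4890) = 0.5296.
D = 4.434 × (0.8589 − 0.5296) + 3.18 × 0.5296 = 1.460 + 1.684 = 3.144 mg/L.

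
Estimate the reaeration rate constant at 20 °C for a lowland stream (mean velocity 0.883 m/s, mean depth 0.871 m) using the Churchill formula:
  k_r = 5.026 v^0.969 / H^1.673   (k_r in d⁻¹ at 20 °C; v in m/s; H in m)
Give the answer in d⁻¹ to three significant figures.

k_r = 5.026 × 0.883^0.969 / 0.871^1.673 = 5.026 × 0.8864 / 0.7937 = 5.613 d⁻¹.

k_r ≈ 5.61 d⁻¹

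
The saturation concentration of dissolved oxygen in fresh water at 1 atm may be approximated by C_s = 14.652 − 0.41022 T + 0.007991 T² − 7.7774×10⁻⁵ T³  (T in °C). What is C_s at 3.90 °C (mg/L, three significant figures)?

C_s = 14.652 − 0.41022×3.90 + 0.007991×3.90² − 7.7774×10⁻⁵×3.90³ = 13.17 mg/L.

C_s ≈ 13.2 mg/L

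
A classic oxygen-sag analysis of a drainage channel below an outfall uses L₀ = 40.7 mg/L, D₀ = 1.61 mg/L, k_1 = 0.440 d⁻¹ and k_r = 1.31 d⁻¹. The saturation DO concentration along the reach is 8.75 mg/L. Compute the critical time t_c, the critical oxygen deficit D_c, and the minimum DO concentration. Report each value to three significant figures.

t_c = [1/(k_r−k_1)] ln[(k_r/k_1)(1 − D₀(k_r−k_1)/(k_1 L₀))]
= [1/(1.31−0.440)] ln[(1.31/0.440)(1 − 1.61×0.8700/(0.440×40.7))]
= (1/0.8700) ln[2.977 × 0.9218] = 1.149 × ln(2.744) = 1.149 × 1.010 = 1.160 d.
D_c = (k_1/k_r) L₀ e^(−k_1 t_c) = (0.440/1.31) × 40.7 × e^(−0.440×1.160) = 0.3359 × 40.7 × 0.6001 = 8.204 mg/L.
Minimum DO = C_s − D_c = 8.75 − 8.204 = 0.5459 mg/L.

t_c ≈ 1.16 d; D_c ≈ 8.20 mg/L; min DO ≈ 0.546 mg/L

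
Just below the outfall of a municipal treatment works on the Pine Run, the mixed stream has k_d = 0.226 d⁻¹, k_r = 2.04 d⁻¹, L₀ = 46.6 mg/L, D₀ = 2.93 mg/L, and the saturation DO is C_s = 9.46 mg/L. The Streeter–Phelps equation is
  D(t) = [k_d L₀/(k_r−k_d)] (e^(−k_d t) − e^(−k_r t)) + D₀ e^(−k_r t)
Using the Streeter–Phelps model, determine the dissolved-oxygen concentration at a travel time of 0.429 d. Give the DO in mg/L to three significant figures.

DO ≈ 5.39 mg/L

k_d L₀/(k_r−k_d) = 0.226×46.6/(2.04−0.226) = 10.53/1.814 = 5.806 mg/L.
e^(−k_d t) = e^(−0.226×0.4290) = 0.9076; e^(−k_r t) = e^(−2.04×0.4290) = 0.4168.
D = 5.806 × (0.9076 − 0.4168) + 2.93 × 0.4168 = 2.849 + 1.221 = 4.071 mg/L.
DO = C_s − D = 9.46 − 4.071 = 5.389 mg/L.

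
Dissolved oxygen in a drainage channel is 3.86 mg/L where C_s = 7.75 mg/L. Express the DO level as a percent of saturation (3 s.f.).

49.8 % saturation

% saturation = C/C_s × 100 = 3.86/7.75 × 100 = 49.8 %.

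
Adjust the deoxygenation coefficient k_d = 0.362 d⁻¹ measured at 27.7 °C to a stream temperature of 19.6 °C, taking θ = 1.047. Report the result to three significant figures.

k_d(T₂) = k_d(T₁) · θ^(T₂−T₁) = 0.362 × 1.047^(19.6−27.7)
= 0.362 × 1.047^-8.10 = 0.362 × 0.6893 = 0.2495 d⁻¹.

k_d ≈ 0.250 d⁻¹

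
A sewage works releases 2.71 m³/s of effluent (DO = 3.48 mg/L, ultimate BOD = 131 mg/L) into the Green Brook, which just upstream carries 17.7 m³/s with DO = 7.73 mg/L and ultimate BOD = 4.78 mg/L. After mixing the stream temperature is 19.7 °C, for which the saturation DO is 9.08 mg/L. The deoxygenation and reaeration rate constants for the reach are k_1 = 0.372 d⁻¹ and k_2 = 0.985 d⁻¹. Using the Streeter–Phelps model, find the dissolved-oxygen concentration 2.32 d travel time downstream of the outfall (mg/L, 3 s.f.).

DO ≈ 4.70 mg/L

Mixed DO = (17.7×7.73 + 2.71×3.48)/(17.7+2.71) = 146.3/20.41 = 7.166 mg/L.
Mixed L₀ = (17.7×4.78 + 2.71×131)/(20.41) = 439.6/20.41 = 21.54 mg/L.
Initial deficit D₀ = C_s − DO₀ = 9.08 − 7.166 = 1.914 mg/L.
D(2.32) = [0.372×21.54/(0.985−0.372)](e^(−0.372×2.32) − e^(−0.985×2.32)) + 1.914 e^(−0.985×2.32)
= 13.07 × (0.4219 − 0.1018) + 1.914 × 0.1018 = 4.379 mg/L.
DO = 9.08 − 4.379 = 4.701 mg/L.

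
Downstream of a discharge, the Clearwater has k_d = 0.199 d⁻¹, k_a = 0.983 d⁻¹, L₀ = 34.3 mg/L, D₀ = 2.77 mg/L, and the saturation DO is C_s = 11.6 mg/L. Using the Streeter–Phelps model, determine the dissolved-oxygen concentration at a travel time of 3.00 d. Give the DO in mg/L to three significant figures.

DO ≈ 7.12 mg/L

k_d L₀/(k_a−k_d) = 0.199×34.3/(0.983−0.199) = 6.826/0.7840 = 8.706 mg/L.
e^(−k_d t) = e^(−0.199×3.000) = 0.5505; e^(−k_a t) = e^(−0.983×3.000) = 0.05239.
D = 8.706 × (0.5505 − 0.05239) + 2.77 × 0.05239 = 4.336 + 0.1451 = 4.481 mg/L.
DO = C_s − D = 11.6 − 4.481 = 7.119 mg/L.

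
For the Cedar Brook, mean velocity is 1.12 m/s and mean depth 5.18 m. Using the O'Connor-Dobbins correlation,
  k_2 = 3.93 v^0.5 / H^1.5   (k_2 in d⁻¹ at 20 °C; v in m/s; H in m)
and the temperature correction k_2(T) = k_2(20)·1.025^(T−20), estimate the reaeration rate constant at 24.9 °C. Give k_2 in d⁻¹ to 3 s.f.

k_2 ≈ 0.398 d⁻¹

k_2(20) = 3.93 × 1.12^0.5 / 5.18^1.5 = 3.93 × 1.058 / 11.79 = 0.3528 d⁻¹.
k_2(24.9) = 0.3528 × 1.025^(24.9−20) = 0.3528 × 1.129 = 0.3982 d⁻¹.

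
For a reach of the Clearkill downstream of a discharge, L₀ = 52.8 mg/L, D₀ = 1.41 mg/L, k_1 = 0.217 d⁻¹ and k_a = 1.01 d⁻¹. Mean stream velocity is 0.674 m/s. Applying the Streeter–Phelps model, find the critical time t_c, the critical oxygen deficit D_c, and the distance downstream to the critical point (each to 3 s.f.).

t_c ≈ 1.81 d; D_c ≈ 7.66 mg/L; x_c ≈ 105 km

With k_a/k_1 = 4.654 and 1 − D₀(k_a−k_1)/(k_1 L₀) = 0.9024,
t_c = ln(4.654 × 0.9024) / (1.01 − 0.217) = ln(4.200) / 0.7930 = 1.435/0.7930 = 1.810 d.
L(t_c) = L₀ e^(−k_1 t_c) = 52.8 × 0.6752 = 35.65 mg/L, and at the critical point k_a D_c = k_1 L, so D_c = (0.217/1.01) × 35.65 = 7.660 mg/L.
x_c = v t_c = 0.674 m/s × 1.810 d × 86400 s/d = 105400 m ≈ 105 km.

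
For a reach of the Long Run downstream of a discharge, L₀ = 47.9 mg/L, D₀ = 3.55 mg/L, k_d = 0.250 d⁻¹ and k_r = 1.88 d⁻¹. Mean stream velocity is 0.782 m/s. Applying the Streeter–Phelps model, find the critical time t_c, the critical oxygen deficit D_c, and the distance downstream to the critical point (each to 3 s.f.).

With k_r/k_d = 7.520 and 1 − D₀(k_r−k_d)/(k_d L₀) = 0.5168,
t_c = ln(7.520 × 0.5168) / (1.88 − 0.250) = ln(3.886) / 1.630 = 1.357/1.630 = 0.8328 d.
D_c = (k_d/k_r) L₀ e^(−k_d t_c) = (0.250/1.88) × 47.9 × e^(−0.250×0.8328) = 0.1330 × 47.9 × 0.8120 = 5.172 mg/L.
x_c = v t_c = 0.782 m/s × 0.8328 d × 86400 s/d = 56270 m ≈ 56.3 km.

t_c ≈ 0.833 d; D_c ≈ 5.17 mg/L; x_c ≈ 56.3 km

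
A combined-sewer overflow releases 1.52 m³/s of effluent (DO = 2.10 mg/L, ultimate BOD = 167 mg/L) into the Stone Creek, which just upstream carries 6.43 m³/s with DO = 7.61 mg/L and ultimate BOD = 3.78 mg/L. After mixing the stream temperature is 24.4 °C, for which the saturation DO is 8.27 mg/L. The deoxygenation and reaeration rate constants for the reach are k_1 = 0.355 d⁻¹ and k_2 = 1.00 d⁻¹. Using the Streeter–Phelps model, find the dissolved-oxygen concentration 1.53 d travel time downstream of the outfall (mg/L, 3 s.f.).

DO ≈ 0.882 mg/L

Mixed DO = (6.43×7.61 + 1.52×2.10)/(6.43+1.52) = 52.12/7.950 = 6.557 mg/L.
Mixed L₀ = (6.43×3.78 + 1.52×167)/(7.950) = 278.1/7.950 = 34.99 mg/L.
Initial deficit D₀ = C_s − DO₀ = 8.27 − 6.557 = 1.713 mg/L.
D(1.53) = [0.355×34.99/(1.00−0.355)](e^(−0.355×1.53) − e^(−1.00×1.53)) + 1.713 e^(−1.00×1.53)
= 19.26 × (0.5809 − 0.2165) + 1.713 × 0.2165 = 7.388 mg/L.
DO = 8.27 − 7.388 = 0.8824 mg/L.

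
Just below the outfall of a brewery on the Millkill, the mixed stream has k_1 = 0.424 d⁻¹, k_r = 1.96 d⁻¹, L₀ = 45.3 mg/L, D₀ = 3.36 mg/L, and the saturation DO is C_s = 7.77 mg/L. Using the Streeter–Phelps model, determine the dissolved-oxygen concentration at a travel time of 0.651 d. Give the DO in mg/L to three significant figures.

DO ≈ 0.834 mg/L

k_1 L₀/(k_r−k_1) = 0.424×45.3/(1.96−0.424) = 19.21/1.536 = 12.50 mg/L.
e^(−k_1 t) = e^(−0.424×0.6510) = 0.7588; e^(−k_r t) = e^(−1.96×0.6510) = 0.2792.
D = 12.50 × (0.7588 − 0.2792) + 3.36 × 0.2792 = 5.998 + 0.9380 = 6.936 mg/L.
DO = C_s − D = 7.77 − 6.936 = 0.8344 mg/L.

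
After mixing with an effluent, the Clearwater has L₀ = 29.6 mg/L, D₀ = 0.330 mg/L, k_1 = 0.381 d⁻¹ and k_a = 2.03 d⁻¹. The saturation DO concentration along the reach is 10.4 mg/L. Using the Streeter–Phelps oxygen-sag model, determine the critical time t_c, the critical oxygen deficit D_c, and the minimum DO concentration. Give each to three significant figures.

t_c = [1/(k_a−k_1)] ln[(k_a/k_1)(1 − D₀(k_a−k_1)/(k_1 L₀))]
= [1/(2.03−0.381)] ln[(2.03/0.381)(1 − 0.330×1.649/(0.381×29.6))]
= (1/1.649) ln[5.328 × 0.9517] = 0.6064 × ln(5.071) = 0.6064 × 1.624 = 0.9846 d.
L(t_c) = L₀ e^(−k_1 t_c) = 29.6 × 0.6872 = 20.34 mg/L, and at the critical point k_a D_c = k_1 L, so D_c = (0.381/2.03) × 20.34 = 3.818 mg/L.
Minimum DO = C_s − D_c = 10.4 − 3.818 = 6.582 mg/L.

t_c ≈ 0.985 d; D_c ≈ 3.82 mg/L; min DO ≈ 6.58 mg/L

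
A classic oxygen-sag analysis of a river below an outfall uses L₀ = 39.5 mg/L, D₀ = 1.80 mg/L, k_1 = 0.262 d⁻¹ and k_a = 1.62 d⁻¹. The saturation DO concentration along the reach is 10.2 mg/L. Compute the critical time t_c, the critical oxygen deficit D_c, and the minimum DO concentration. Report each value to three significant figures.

At the critical point dD/dt = 0, so k_1 L₀ e^(−k_1 t) = k_a D. Substituting D(t) from the Streeter–Phelps equation and solving for t gives
t_c = ln[(k_a/k_1)(1 − D₀(k_a−k_1)/(k_1 L₀))] / (k_a−k_1).
Here k_a−k_1 = 1.358 d⁻¹ and 1 − D₀(k_a−k_1)/(k_1 L₀) = 1 − 1.80×1.358/(0.262×39.5) = 0.7638, so
t_c = ln(6.183 × 0.7638) / 1.358 = 1.552 / 1.358 = 1.143 d.
D_c = (k_1/k_a) L₀ e^(−k_1 t_c) = (0.262/1.62) × 39.5 × e^(−0.262×1.143) = 0.1617 × 39.5 × 0.7412 = 4.735 mg/L.
Minimum DO = C_s − D_c = 10.2 − 4.735 = 5.465 mg/L.

t_c ≈ 1.14 d; D_c ≈ 4.73 mg/L; min DO ≈ 5.47 mg/L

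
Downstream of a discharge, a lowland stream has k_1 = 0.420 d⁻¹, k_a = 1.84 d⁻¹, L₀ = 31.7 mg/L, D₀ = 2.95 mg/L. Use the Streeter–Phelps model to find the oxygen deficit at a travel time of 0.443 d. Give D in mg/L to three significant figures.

k_1 L₀/(k_a−k_1) = 0.420×31.7/(1.84−0.420) = 13.31/1.420 = 9.376 mg/L.
e^(−k_1 t) = e^(−0.420×0.4430) = 0.8302; e^(−k_a t) = e^(−1.84×0.4430) = 0.4426.
D = 9.376 × (0.8302 − 0.4426) + 2.95 × 0.4426 = 3.635 + 1.306 = 4.940 mg/L.

D ≈ 4.94 mg/L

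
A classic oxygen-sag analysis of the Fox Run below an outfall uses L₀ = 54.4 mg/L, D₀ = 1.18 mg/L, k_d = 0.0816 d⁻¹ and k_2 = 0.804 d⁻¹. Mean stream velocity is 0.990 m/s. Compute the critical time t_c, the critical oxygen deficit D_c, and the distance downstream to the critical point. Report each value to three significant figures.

t_c ≈ 2.87 d; D_c ≈ 4.37 mg/L; x_c ≈ 246 km

With k_2/k_d = 9.853 and 1 − D₀(k_2−k_d)/(k_d L₀) = 0.8080,
t_c = ln(9.853 × 0.8080) / (0.804 − 0.0816) = ln(7.961) / 0.7224 = 2.075/0.7224 = 2.872 d.
D_c = (k_d/k_2) L₀ e^(−k_d t_c) = (0.0816/0.804) × 54.4 × e^(−0.0816×2.872) = 0.1015 × 54.4 × 0.7911 = 4.368 mg/L.
x_c = v t_c = 0.990 m/s × 2.872 d × 86400 s/d = 245600 m ≈ 246 km.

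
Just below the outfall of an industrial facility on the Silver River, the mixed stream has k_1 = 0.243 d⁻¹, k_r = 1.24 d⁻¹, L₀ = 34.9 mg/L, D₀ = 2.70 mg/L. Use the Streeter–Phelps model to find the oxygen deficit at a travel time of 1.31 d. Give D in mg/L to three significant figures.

k_1 L₀/(k_r−k_1) = 0.243×34.9/(1.24−0.243) = 8.481/0.9970 = 8.506 mg/L.
e^(−k_1 t) = e^(−0.243×1.310) = 0.7274; e^(−k_r t) = e^(−1.24×1.310) = 0.1970.
D = 8.506 × (0.7274 − 0.1970) + 2.70 × 0.1970 = 4.511 + 0.5320 = 5.043 mg/L.

D ≈ 5.04 mg/L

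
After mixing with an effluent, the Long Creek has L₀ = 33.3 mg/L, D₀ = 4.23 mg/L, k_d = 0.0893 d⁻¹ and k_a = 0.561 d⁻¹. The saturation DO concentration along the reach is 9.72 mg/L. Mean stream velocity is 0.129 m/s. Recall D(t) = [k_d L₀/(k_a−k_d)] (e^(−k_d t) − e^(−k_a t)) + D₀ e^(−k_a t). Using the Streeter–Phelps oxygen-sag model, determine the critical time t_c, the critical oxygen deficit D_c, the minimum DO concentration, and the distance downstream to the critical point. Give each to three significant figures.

t_c = [1/(k_a−k_d)] ln[(k_a/k_d)(1 − D₀(k_a−k_d)/(k_d L₀))]
= [1/(0.561−0.0893)] ln[(0.561/0.0893)(1 − 4.23×0.4717/(0.0893×33.3))]
= (1/0.4717) ln[6.282 × 0.3290] = 2.120 × ln(2.067) = 2.120 × 0.7261 = 1.539 d.
D_c = (k_d/k_a) L₀ e^(−k_d t_c) = (0.0893/0.561) × 33.3 × e^(−0.0893×1.539) = 0.1592 × 33.3 × 0.8716 = 4.620 mg/L.
Minimum DO = C_s − D_c = 9.72 − 4.620 = 5.100 mg/L.
x_c = v t_c = 0.129 m/s × 1.539 d × 86400 s/d = 17160 m ≈ 17.2 km.

t_c ≈ 1.54 d; D_c ≈ 4.62 mg/L; min DO ≈ 5.10 mg/L; x_c ≈ 17.2 km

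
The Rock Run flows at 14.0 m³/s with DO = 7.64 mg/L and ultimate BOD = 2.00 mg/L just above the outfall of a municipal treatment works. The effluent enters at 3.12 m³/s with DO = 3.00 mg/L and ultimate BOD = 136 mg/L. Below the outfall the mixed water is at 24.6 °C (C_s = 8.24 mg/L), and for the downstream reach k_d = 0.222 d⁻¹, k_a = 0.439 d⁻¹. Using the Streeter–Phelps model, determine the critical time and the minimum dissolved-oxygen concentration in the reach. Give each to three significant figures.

Mixed DO = (14.0×7.64 + 3.12×3.00)/(14.0+3.12) = 116.3/17.12 = 6.794 mg/L.
Mixed L₀ = (14.0×2.00 + 3.12×136)/(17.12) = 452.3/17.12 = 26.42 mg/L.
Initial deficit D₀ = C_s − DO₀ = 8.24 − 6.794 = 1.446 mg/L.
t_c = (1/0.2170) ln[(0.439/0.222)(1 − 1.446×0.2170/(0.222×26.42))] = 4.608 × ln(1.872) = 2.889 d.
D_c = (0.222/0.439) × 26.42 × e^(−0.222×2.889) = 0.5057 × 26.42 × 0.5266 = 7.036 mg/L.
Minimum DO = 8.24 − 7.036 = 1.204 mg/L.

t_c ≈ 2.89 d; minimum DO ≈ 1.20 mg/L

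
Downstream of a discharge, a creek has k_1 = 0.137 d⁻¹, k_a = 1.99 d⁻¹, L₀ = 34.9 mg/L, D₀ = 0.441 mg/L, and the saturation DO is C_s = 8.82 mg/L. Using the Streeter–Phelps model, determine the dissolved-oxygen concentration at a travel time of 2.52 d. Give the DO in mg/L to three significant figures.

DO ≈ 7.01 mg/L

k_1 L₀/(k_a−k_1) = 0.137×34.9/(1.99−0.137) = 4.781/1.853 = 2.580 mg/L.
e^(−k_1 t) = e^(−0.137×2.520) = 0.7081; e^(−k_a t) = e^(−1.99×2.520) = 0.006639.
D = 2.580 × (0.7081 − 0.006639) + 0.441 × 0.006639 = 1.810 + 0.002928 = 1.813 mg/L.
DO = C_s − D = 8.82 − 1.813 = 7.007 mg/L.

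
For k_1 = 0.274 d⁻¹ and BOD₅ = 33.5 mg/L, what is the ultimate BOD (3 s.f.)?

BOD₅ = L₀(1 − e^(−5k_1)) ⇒ L₀ = BOD₅ / (1 − e^(−5×0.274))
= 33.5 / (1 − 0.2541) = 33.5 / 0.7459 = 44.91 mg/L.

L₀ ≈ 44.9 mg/L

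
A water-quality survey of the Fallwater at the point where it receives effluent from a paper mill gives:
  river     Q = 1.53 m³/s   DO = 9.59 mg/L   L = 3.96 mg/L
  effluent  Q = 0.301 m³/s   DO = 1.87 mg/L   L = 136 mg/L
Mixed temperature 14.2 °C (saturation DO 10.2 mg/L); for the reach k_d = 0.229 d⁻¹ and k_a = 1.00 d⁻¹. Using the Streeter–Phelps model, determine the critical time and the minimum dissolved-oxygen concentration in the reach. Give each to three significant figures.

t_c ≈ 1.54 d; minimum DO ≈ 6.07 mg/L

Mixed DO = (1.53×9.59 + 0.301×1.87)/(1.53+0.301) = 15.24/1.831 = 8.321 mg/L.
Mixed L₀ = (1.53×3.96 + 0.301×136)/(1.831) = 46.99/1.831 = 25.67 mg/L.
Initial deficit D₀ = C_s − DO₀ = 10.2 − 8.321 = 1.879 mg/L.
t_c = (1/0.7710) ln[(1.00/0.229)(1 − 1.879×0.7710/(0.229×25.67))] = 1.297 × ln(3.290) = 1.545 d.
D_c = (0.229/1.00) × 25.67 × e^(−0.229×1.545) = 0.2290 × 25.67 × 0.7020 = 4.126 mg/L.
Minimum DO = 10.2 − 4.126 = 6.074 mg/L.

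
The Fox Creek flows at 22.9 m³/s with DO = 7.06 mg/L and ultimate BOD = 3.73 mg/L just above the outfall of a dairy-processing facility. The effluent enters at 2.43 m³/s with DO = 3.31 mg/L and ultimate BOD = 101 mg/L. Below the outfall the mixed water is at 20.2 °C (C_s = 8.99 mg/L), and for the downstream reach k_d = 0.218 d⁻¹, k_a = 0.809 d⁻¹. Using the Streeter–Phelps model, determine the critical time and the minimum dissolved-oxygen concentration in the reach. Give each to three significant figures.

t_c ≈ 1.13 d; minimum DO ≈ 6.24 mg/L

Mixed DO = (22.9×7.06 + 2.43×3.31)/(22.9+2.43) = 169.7/25.33 = 6.700 mg/L.
Mixed L₀ = (22.9×3.73 + 2.43×101)/(25.33) = 330.8/25.33 = 13.06 mg/L.
Initial deficit D₀ = C_s − DO₀ = 8.99 − 6.700 = 2.290 mg/L.
t_c = (1/0.5910) ln[(0.809/0.218)(1 − 2.290×0.5910/(0.218×13.06))] = 1.692 × ln(1.947) = 1.128 d.
D_c = (0.218/0.809) × 13.06 × e^(−0.218×1.128) = 0.2695 × 13.06 × 0.7821 = 2.753 mg/L.
Minimum DO = 8.99 − 2.753 = 6.237 mg/L.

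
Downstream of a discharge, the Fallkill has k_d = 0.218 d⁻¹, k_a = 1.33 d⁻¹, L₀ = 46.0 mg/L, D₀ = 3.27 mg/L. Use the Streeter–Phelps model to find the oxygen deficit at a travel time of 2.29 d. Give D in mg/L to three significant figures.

D ≈ 5.20 mg/L

k_d L₀/(k_a−k_d) = 0.218×46.0/(1.33−0.218) = 10.03/1.112 = 9.018 mg/L.
e^(−k_d t) = e^(−0.218×2.290) = 0.6070; e^(−k_a t) = e^(−1.33×2.290) = 0.04756.
D = 9.018 × (0.6070 − 0.04756) + 3.27 × 0.04756 = 5.045 + 0.1555 = 5.201 mg/L.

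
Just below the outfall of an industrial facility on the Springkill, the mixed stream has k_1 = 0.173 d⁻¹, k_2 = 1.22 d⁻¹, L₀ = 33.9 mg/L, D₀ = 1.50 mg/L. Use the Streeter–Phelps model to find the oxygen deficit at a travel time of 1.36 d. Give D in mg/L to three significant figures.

k_1 L₀/(k_2−k_1) = 0.173×33.9/(1.22−0.173) = 5.865/1.047 = 5.601 mg/L.
e^(−k_1 t) = e^(−0.173×1.360) = 0.7903; e^(−k_2 t) = e^(−1.22×1.360) = 0.1903.
D = 5.601 × (0.7903 − 0.1903) + 1.50 × 0.1903 = 3.361 + 0.2854 = 3.647 mg/L.

D ≈ 3.65 mg/L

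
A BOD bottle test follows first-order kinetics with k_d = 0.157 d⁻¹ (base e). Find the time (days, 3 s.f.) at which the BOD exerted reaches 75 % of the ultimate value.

y/L₀ = 1 − e^(−k_d t) = 0.75 ⇒ e^(−k_d t) = 0.250
t = −ln(0.250) / 0.157 = 1.386 / 0.157 = 8.830 d.

t ≈ 8.83 d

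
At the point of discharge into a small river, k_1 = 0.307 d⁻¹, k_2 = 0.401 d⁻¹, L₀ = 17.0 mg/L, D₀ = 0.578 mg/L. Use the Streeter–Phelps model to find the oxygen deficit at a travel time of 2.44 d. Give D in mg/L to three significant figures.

k_1 L₀/(k_2−k_1) = 0.307×17.0/(0.401−0.307) = 5.219/0.09400 = 55.52 mg/L.
e^(−k_1 t) = e^(−0.307×2.440) = 0.4728; e^(−k_2 t) = e^(−0.401×2.440) = 0.3759.
D = 55.52 × (0.4728 − 0.3759) + 0.578 × 0.3759 = 5.380 + 0.2173 = 5.598 mg/L.

D ≈ 5.60 mg/L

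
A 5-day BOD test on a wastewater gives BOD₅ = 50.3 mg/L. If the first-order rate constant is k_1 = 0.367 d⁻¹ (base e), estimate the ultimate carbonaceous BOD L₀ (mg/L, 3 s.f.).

L₀ ≈ 59.9 mg/L

BOD₅ = L₀(1 − e^(−5k_1)) ⇒ L₀ = BOD₅ / (1 − e^(−5×0.367))
= 50.3 / (1 − 0.1596) = 50.3 / 0.8404 = 59.85 mg/L.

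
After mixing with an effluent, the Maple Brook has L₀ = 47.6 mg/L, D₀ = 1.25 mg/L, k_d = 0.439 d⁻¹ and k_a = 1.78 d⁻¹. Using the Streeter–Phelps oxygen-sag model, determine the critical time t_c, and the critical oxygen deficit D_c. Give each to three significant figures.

With k_a/k_d = 4.055 and 1 − D₀(k_a−k_d)/(k_d L₀) = 0.9198,
t_c = ln(4.055 × 0.9198) / (1.78 − 0.439) = ln(3.729) / 1.341 = 1.316/1.341 = 0.9815 d.
D_c = (k_d/k_a) L₀ e^(−k_d t_c) = (0.439/1.78) × 47.6 × e^(−0.439×0.9815) = 0.2466 × 47.6 × 0.6499 = 7.630 mg/L.

t_c ≈ 0.982 d; D_c ≈ 7.63 mg/L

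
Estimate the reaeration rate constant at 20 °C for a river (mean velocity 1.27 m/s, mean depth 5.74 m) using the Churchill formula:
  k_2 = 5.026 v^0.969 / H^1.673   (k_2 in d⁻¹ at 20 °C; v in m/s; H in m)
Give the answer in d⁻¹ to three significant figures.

k_2 ≈ 0.341 d⁻¹

k_2 = 5.026 × 1.27^0.969 / 5.74^1.673 = 5.026 × 1.261 / 18.61 = 0.3405 d⁻¹.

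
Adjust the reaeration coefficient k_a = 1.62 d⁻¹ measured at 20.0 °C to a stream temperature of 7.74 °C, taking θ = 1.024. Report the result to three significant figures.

k_a ≈ 1.21 d⁻¹

k_a(T₂) = k_a(T₁) · θ^(T₂−T₁) = 1.62 × 1.024^(7.74−20.0)
= 1.62 × 1.024^-12.3 = 1.62 × 0.7477 = 1.211 d⁻¹.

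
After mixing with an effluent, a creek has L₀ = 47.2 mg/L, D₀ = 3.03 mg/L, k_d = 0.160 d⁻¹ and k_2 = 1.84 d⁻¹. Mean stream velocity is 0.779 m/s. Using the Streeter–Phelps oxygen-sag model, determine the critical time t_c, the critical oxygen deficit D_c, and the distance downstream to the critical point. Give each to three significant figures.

At the critical point dD/dt = 0, so k_d L₀ e^(−k_d t) = k_2 D. Substituting D(t) from the Streeter–Phelps equation and solving for t gives
t_c = ln[(k_2/k_d)(1 − D₀(k_2−k_d)/(k_d L₀))] / (k_2−k_d).
Here k_2−k_d = 1.680 d⁻¹ and 1 − D₀(k_2−k_d)/(k_d L₀) = 1 − 3.03×1.680/(0.160×47.2) = 0.3260, so
t_c = ln(11.50 × 0.3260) / 1.680 = 1.321 / 1.680 = 0.7865 d.
D_c = (k_d/k_2) L₀ e^(−k_d t_c) = (0.160/1.84) × 47.2 × e^(−0.160×0.7865) = 0.08696 × 47.2 × 0.8818 = 3.619 mg/L.
x_c = v t_c = 0.779 m/s × 0.7865 d × 86400 s/d = 52940 m ≈ 52.9 km.

t_c ≈ 0.787 d; D_c ≈ 3.62 mg/L; x_c ≈ 52.9 km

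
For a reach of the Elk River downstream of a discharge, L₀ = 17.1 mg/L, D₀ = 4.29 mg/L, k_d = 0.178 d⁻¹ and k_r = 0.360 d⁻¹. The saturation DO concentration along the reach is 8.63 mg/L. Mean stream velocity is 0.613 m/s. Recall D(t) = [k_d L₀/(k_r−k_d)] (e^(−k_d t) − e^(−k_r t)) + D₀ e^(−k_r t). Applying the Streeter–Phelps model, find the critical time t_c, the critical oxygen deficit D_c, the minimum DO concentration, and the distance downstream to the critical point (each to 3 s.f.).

t_c ≈ 2.24 d; D_c ≈ 5.67 mg/L; min DO ≈ 2.96 mg/L; x_c ≈ 119 km

With k_r/k_d = 2.022 and 1 − D₀(k_r−k_d)/(k_d L₀) = 0.7435,
t_c = ln(2.022 × 0.7435) / (0.360 − 0.178) = ln(1.504) / 0.1820 = 0.4079/0.1820 = 2.241 d.
L(t_c) = L₀ e^(−k_d t_c) = 17.1 × 0.6710 = 11.47 mg/L, and at the critical point k_r D_c = k_d L, so D_c = (0.178/0.360) × 11.47 = 5.674 mg/L.
Minimum DO = C_s − D_c = 8.63 − 5.674 = 2.956 mg/L.
x_c = v t_c = 0.613 m/s × 2.241 d × 86400 s/d = 118700 m ≈ 119 km.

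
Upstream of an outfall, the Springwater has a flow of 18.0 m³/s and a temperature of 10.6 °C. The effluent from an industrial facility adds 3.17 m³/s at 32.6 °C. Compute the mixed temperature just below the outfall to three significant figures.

13.9 °C

Flow-weighted mixing: C = (Q_r C_r + Q_w C_w)/(Q_r + Q_w)
= (18.0×10.6 + 3.17×32.6)/(18.0 + 3.17) = 294.1/21.17 = 13.89 °C.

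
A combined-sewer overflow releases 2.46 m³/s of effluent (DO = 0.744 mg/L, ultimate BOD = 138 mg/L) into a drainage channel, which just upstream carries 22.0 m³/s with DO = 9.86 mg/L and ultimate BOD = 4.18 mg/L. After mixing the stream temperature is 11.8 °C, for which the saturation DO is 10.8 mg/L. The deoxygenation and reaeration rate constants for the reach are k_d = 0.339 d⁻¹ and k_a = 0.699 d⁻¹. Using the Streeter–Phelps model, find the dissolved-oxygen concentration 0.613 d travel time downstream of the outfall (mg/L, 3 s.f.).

Mixed DO = (22.0×9.86 + 2.46×0.744)/(22.0+2.46) = 218.8/24.46 = 8.943 mg/L.
Mixed L₀ = (22.0×4.18 + 2.46×138)/(24.46) = 431.4/24.46 = 17.64 mg/L.
Initial deficit D₀ = C_s − DO₀ = 10.8 − 8.943 = 1.857 mg/L.
D(0.613) = [0.339×17.64/(0.699−0.339)](e^(−0.339×0.613) − e^(−0.699×0.613)) + 1.857 e^(−0.699×0.613)
= 16.61 × (0.8124 − 0.6515) + 1.857 × 0.6515 = 3.882 mg/L.
DO = 10.8 − 3.882 = 6.918 mg/L.

DO ≈ 6.92 mg/L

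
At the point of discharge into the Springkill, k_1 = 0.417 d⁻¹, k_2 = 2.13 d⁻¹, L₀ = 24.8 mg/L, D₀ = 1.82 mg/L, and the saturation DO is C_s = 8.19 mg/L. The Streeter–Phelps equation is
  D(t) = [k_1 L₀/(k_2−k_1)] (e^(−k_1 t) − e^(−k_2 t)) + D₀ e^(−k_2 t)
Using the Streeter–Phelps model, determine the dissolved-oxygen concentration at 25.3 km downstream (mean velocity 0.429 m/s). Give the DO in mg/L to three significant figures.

Travel time t = x/v = 25.3 km / (0.429 m/s) = 25300 m / 0.429 m/s = 58970 s = 0.6826 d.
k_1 L₀/(k_2−k_1) = 0.417×24.8/(2.13−0.417) = 10.34/1.713 = 6.037 mg/L.
e^(−k_1 t) = e^(−0.417×0.6826) = 0.7523; e^(−k_2 t) = e^(−2.13×0.6826) = 0.2337.
D = 6.037 × (0.7523 − 0.2337) + 1.82 × 0.2337 = 3.131 + 0.4253 = 3.556 mg/L.
DO = C_s − D = 8.19 − 3.556 = 4.634 mg/L.

DO ≈ 4.63 mg/L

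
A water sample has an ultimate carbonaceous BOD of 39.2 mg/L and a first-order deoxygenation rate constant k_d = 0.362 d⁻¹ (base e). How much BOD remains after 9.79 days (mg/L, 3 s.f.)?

L ≈ 1.13 mg/L

L_t = L₀ e^(−k_d t) = 39.2 × e^(−0.362×9.79) = 39.2 × 0.02890 = 1.133 mg/L.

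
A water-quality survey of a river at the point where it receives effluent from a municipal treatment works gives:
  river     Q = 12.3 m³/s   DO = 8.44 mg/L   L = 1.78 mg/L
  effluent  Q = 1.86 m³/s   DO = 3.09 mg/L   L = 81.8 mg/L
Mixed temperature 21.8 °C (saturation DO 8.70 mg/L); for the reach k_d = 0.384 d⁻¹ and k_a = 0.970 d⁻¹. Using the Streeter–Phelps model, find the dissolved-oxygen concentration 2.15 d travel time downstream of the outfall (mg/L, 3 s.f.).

DO ≈ 6.05 mg/L

Mixed DO = (12.3×8.44 + 1.86×3.09)/(12.3+1.86) = 109.6/14.16 = 7.737 mg/L.
Mixed L₀ = (12.3×1.78 + 1.86×81.8)/(14.16) = 174.0/14.16 = 12.29 mg/L.
Initial deficit D₀ = C_s − DO₀ = 8.70 − 7.737 = 0.9628 mg/L.
D(2.15) = [0.384×12.29/(0.970−0.384)](e^(−0.384×2.15) − e^(−0.970×2.15)) + 0.9628 e^(−0.970×2.15)
= 8.054 × (0.4380 − 0.1242) + 0.9628 × 0.1242 = 2.646 mg/L.
DO = 8.70 − 2.646 = 6.054 mg/L.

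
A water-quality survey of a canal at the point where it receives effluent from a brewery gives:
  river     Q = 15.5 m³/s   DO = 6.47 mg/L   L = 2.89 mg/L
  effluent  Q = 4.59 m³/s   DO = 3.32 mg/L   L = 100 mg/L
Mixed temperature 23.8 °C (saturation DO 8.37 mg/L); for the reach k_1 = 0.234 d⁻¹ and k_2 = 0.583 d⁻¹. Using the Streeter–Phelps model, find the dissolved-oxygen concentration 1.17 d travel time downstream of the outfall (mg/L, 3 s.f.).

Mixed DO = (15.5×6.47 + 4.59×3.32)/(15.5+4.59) = 115.5/20.09 = 5.750 mg/L.
Mixed L₀ = (15.5×2.89 + 4.59×100)/(20.09) = 503.8/20.09 = 25.08 mg/L.
Initial deficit D₀ = C_s − DO₀ = 8.37 − 5.750 = 2.620 mg/L.
D(1.17) = [0.234×25.08/(0.583−0.234)](e^(−0.234×1.17) − e^(−0.583×1.17)) + 2.620 e^(−0.583×1.17)
= 16.81 × (0.7605 − 0.5055) + 2.620 × 0.5055 = 5.611 mg/L.
DO = 8.37 − 5.611 = 2.759 mg/L.

DO ≈ 2.76 mg/L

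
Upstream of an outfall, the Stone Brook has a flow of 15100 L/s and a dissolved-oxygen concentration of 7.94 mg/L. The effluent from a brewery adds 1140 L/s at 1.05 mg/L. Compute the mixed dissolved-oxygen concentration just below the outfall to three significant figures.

Flow-weighted mixing: C = (Q_r C_r + Q_w C_w)/(Q_r + Q_w)
= (15100×7.94 + 1140×1.05)/(15100 + 1140) = 121100/16240 = 7.456 mg/L.

7.46 mg/L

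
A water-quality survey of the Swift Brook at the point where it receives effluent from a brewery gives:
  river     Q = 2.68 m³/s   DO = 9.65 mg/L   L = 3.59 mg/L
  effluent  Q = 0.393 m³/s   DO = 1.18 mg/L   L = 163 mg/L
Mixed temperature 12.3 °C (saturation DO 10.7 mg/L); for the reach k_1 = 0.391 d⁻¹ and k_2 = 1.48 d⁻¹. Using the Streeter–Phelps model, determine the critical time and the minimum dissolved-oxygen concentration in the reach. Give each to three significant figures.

t_c ≈ 0.961 d; minimum DO ≈ 6.35 mg/L

Mixed DO = (2.68×9.65 + 0.393×1.18)/(2.68+0.393) = 26.33/3.073 = 8.567 mg/L.
Mixed L₀ = (2.68×3.59 + 0.393×163)/(3.073) = 73.68/3.073 = 23.98 mg/L.
Initial deficit D₀ = C_s − DO₀ = 10.7 − 8.567 = 2.133 mg/L.
t_c = (1/1.089) ln[(1.48/0.391)(1 − 2.133×1.089/(0.391×23.98))] = 0.9183 × ln(2.847) = 0.9608 d.
D_c = (0.391/1.48) × 23.98 × e^(−0.391×0.9608) = 0.2642 × 23.98 × 0.6868 = 4.351 mg/L.
Minimum DO = 10.7 − 4.351 = 6.349 mg/L.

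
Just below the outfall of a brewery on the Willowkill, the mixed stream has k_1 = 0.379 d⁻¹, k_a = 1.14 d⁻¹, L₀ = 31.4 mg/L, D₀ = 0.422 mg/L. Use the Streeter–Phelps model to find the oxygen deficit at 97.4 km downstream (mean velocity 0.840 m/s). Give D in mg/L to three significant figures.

Travel time t = x/v = 97.4 km / (0.840 m/s) = 97400 m / 0.840 m/s = 116000 s = 1.342 d.
k_1 L₀/(k_a−k_1) = 0.379×31.4/(1.14−0.379) = 11.90/0.7610 = 15.64 mg/L.
e^(−k_1 t) = e^(−0.379×1.342) = 0.6013; e^(−k_a t) = e^(−1.14×1.342) = 0.2166.
D = 15.64 × (0.6013 − 0.2166) + 0.422 × 0.2166 = 6.017 + 0.09138 = 6.108 mg/L.

D ≈ 6.11 mg/L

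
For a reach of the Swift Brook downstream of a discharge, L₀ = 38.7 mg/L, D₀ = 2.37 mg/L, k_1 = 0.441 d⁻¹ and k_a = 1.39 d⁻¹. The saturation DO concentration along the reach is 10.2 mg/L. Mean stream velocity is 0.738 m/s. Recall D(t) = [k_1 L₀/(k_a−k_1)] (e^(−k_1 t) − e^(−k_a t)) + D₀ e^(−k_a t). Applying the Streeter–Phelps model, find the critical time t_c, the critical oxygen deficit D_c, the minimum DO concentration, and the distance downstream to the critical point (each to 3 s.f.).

t_c ≈ 1.06 d; D_c ≈ 7.69 mg/L; min DO ≈ 2.51 mg/L; x_c ≈ 67.6 km

t_c = [1/(k_a−k_1)] ln[(k_a/k_1)(1 − D₀(k_a−k_1)/(k_1 L₀))]
= [1/(1.39−0.441)] ln[(1.39/0.441)(1 − 2.37×0.9490/(0.441×38.7))]
= (1/0.9490) ln[3.152 × 0.8682] = 1.054 × ln(2.737) = 1.054 × 1.007 = 1.061 d.
D_c = (k_1/k_a) L₀ e^(−k_1 t_c) = (0.441/1.39) × 38.7 × e^(−0.441×1.061) = 0.3173 × 38.7 × 0.6264 = 7.691 mg/L.
Minimum DO = C_s − D_c = 10.2 − 7.691 = 2.509 mg/L.
x_c = v t_c = 0.738 m/s × 1.061 d × 86400 s/d = 67640 m ≈ 67.6 km.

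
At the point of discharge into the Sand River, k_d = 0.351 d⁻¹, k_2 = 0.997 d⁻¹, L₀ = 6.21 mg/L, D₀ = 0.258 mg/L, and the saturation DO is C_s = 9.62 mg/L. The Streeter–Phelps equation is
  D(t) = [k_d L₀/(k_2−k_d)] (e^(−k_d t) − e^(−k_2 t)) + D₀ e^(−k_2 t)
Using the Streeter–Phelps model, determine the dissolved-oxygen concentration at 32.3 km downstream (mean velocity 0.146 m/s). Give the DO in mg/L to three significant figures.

Travel time t = x/v = 32.3 km / (0.146 m/s) = 32300 m / 0.146 m/s = 221200 s = 2.561 d.
k_d L₀/(k_2−k_d) = 0.351×6.21/(0.997−0.351) = 2.180/0.6460 = 3.374 mg/L.
e^(−k_d t) = e^(−0.351×2.561) = 0.4071; e^(−k_2 t) = e^(−0.997×2.561) = 0.07786.
D = 3.374 × (0.4071 − 0.07786) + 0.258 × 0.07786 = 1.111 + 0.02009 = 1.131 mg/L.
DO = C_s − D = 9.62 − 1.131 = 8.489 mg/L.

DO ≈ 8.49 mg/L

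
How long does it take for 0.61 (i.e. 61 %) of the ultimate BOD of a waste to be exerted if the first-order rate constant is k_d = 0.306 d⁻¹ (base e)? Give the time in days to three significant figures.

y/L₀ = 1 − e^(−k_d t) = 0.61 ⇒ e^(−k_d t) = 0.390
t = −ln(0.390) / 0.306 = 0.9416 / 0.306 = 3.077 d.

t ≈ 3.08 d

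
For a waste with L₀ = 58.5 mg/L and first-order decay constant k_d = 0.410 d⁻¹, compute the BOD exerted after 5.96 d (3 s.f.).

y_t = L₀(1 − e^(−k_d t)) = 58.5 × (1 − e^(−0.410×5.96))
= 58.5 × (1 − 0.08685) = 58.5 × 0.9132 = 53.42 mg/L.

y ≈ 53.4 mg/L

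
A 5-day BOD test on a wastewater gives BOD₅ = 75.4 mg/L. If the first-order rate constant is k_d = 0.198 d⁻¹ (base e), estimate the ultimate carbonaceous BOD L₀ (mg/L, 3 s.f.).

BOD₅ = L₀(1 − e^(−5k_d)) ⇒ L₀ = BOD₅ / (1 − e^(−5×0.198))
= 75.4 / (1 − 0.3716) = 75.4 / 0.6284 = 120.0 mg/L.

L₀ ≈ 120 mg/L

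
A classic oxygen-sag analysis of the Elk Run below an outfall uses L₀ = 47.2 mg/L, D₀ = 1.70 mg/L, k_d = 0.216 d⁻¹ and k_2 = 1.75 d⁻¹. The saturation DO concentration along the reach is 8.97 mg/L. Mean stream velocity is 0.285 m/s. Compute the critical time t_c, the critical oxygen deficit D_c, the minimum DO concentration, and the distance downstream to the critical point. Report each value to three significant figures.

At the critical point dD/dt = 0, so k_d L₀ e^(−k_d t) = k_2 D. Substituting D(t) from the Streeter–Phelps equation and solving for t gives
t_c = ln[(k_2/k_d)(1 − D₀(k_2−k_d)/(k_d L₀))] / (k_2−k_d).
Here k_2−k_d = 1.534 d⁻¹ and 1 − D₀(k_2−k_d)/(k_d L₀) = 1 − 1.70×1.534/(0.216×47.2) = 0.7442, so
t_c = ln(8.102 × 0.7442) / 1.534 = 1.797 / 1.534 = 1.171 d.
D_c = (k_d/k_2) L₀ e^(−k_d t_c) = (0.216/1.75) × 47.2 × e^(−0.216×1.171) = 0.1234 × 47.2 × 0.7765 = 4.524 mg/L.
Minimum DO = C_s − D_c = 8.97 − 4.524 = 4.446 mg/L.
x_c = v t_c = 0.285 m/s × 1.171 d × 86400 s/d = 28840 m ≈ 28.8 km.

t_c ≈ 1.17 d; D_c ≈ 4.52 mg/L; min DO ≈ 4.45 mg/L; x_c ≈ 28.8 km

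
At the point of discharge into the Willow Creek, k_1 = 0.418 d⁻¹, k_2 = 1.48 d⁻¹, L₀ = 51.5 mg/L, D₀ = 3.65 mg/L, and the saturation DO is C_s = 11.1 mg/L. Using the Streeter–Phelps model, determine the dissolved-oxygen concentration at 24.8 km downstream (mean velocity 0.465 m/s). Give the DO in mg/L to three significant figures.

DO ≈ 2.11 mg/L

Travel time t = x/v = 24.8 km / (0.465 m/s) = 24800 m / 0.465 m/s = 53330 s = 0.6173 d.
k_1 L₀/(k_2−k_1) = 0.418×51.5/(1.48−0.418) = 21.53/1.062 = 20.27 mg/L.
e^(−k_1 t) = e^(−0.418×0.6173) = 0.7726; e^(−k_2 t) = e^(−1.48×0.6173) = 0.4011.
D = 20.27 × (0.7726 − 0.4011) + 3.65 × 0.4011 = 7.530 + 1.464 = 8.994 mg/L.
DO = C_s − D = 11.1 − 8.994 = 2.106 mg/L.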